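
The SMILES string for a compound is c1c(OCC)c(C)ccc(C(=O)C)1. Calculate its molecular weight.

Atom tally by fragment:
  benzene ring core → C:6 H:6
  (− 3 ring H displaced by substituents)
  + OC2H5 → C:2 H:5 O:1
  + CH3 → C:1 H:3
  + COCH3 → C:2 H:3 O:1
Element totals:
  C: 11
  H: 14
  O: 2
Molecular formula: C11H14O2.
  M = 11(12.011) + 14(1.008) + 2(15.999)
    = 132.121 + 14.112 + 31.998 = 178.231

178.23 g/mol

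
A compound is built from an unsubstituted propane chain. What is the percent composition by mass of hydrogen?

Atom tally by fragment:
  CH3 → C:1 H:3
  CH2 → C:1 H:2
  CH3 → C:1 H:3
Element totals:
  C: 3
  H: 8
Molecular formula: C3H8.
Molar mass = 44.097 g/mol.
Mass from H: 8 × 1.008 = 8.064 g/mol.
%H = 8.064 / 44.097 × 100 = 18.29%.

18.29%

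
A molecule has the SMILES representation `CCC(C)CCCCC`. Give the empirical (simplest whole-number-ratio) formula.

Atom tally by fragment:
  CH3 → C:1 H:3
  CH2 → C:1 H:2
  CH(CH3) → C:2 H:4
  CH2 → C:1 H:2
  CH2 → C:1 H:2
  CH2 → C:1 H:2
  CH2 → C:1 H:2
  CH3 → C:1 H:3
Element totals:
  C: 9
  H: 20
Molecular formula: C9H20.
gcd of subscripts (9, 20) = 1, so the empirical formula equals the molecular formula.

C9H20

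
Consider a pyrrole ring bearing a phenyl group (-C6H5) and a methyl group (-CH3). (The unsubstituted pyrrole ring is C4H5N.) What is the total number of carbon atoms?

11

Atom tally by fragment:
  pyrrole ring core → C:4 H:5 N:1
  (− 2 ring H displaced by substituents)
  + C6H5 → C:6 H:5
  + CH3 → C:1 H:3
Element totals:
  C: 11
  H: 11
  N: 1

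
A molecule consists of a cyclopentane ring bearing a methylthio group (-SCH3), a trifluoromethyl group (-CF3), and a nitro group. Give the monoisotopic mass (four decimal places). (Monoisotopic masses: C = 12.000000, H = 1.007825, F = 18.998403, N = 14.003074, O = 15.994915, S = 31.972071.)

229.0384

Atom tally by fragment:
  cyclopentane ring core → C:5 H:10
  (− 3 ring H displaced by substituents)
  + SCH3 → C:1 H:3 S:1
  + CF3 → C:1 F:3
  + NO2 → N:1 O:2
Element totals:
  C: 7
  H: 10
  F: 3
  N: 1
  O: 2
  S: 1
Molecular formula: C7H10F3NO2S.
  M = 7(12.0) + 10(1.007825) + 3(18.998403) + 14.003074 + 2(15.994915) + 31.972071
    = 84.000000 + 10.078250 + 56.995209 + 14.003074 + 31.989830 + 31.972071 = 229.038434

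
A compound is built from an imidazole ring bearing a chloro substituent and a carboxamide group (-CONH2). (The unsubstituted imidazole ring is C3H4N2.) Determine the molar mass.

Atom tally by fragment:
  imidazole ring core → C:3 H:4 N:2
  (− 2 ring H displaced by substituents)
  + Cl → Cl:1
  + CONH2 → C:1 H:2 O:1 N:1
Element totals:
  C: 4
  H: 4
  Cl: 1
  N: 3
  O: 1
Molecular formula: C4H4ClN3O.
  M = 4(12.011) + 4(1.008) + 35.45 + 3(14.007) + 15.999
    = 48.044 + 4.032 + 35.450 + 42.021 + 15.999 = 145.546

145.55 g/mol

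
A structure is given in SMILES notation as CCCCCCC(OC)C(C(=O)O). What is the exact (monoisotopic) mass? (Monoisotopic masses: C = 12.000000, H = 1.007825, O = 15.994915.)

188.1412

Atom tally by fragment:
  CH3 → C:1 H:3
  CH2 → C:1 H:2
  CH2 → C:1 H:2
  CH2 → C:1 H:2
  CH2 → C:1 H:2
  CH2 → C:1 H:2
  CH(OCH3) → C:2 H:4 O:1
  CH2COOH → C:2 H:3 O:2
Element totals:
  C: 10
  H: 20
  O: 3
Molecular formula: C10H20O3.
  M = 10(12.0) + 20(1.007825) + 3(15.994915)
    = 120.000000 + 20.156500 + 47.984745 = 188.141245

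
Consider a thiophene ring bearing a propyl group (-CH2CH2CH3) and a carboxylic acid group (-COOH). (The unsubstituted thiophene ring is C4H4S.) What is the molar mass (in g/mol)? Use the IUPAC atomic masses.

170.23 g/mol

Atom tally by fragment:
  thiophene ring core → C:4 H:4 S:1
  (− 2 ring H displaced by substituents)
  + CH2CH2CH3 → C:3 H:7
  + COOH → C:1 H:1 O:2
Element totals:
  C: 8
  H: 10
  O: 2
  S: 1
Molecular formula: C8H10O2S.
  M = 8(12.011) + 10(1.008) + 2(15.999) + 32.06
    = 96.088 + 10.080 + 31.998 + 32.060 = 170.226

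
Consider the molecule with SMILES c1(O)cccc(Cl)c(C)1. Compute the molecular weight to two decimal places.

142.58 g/mol

Atom tally by fragment:
  benzene ring core → C:6 H:6
  (− 3 ring H displaced by substituents)
  + OH → O:1 H:1
  + Cl → Cl:1
  + CH3 → C:1 H:3
Element totals:
  C: 7
  H: 7
  Cl: 1
  O: 1
Molecular formula: C7H7ClO.
  M = 7(12.011) + 7(1.008) + 35.45 + 15.999
    = 84.077 + 7.056 + 35.450 + 15.999 = 142.582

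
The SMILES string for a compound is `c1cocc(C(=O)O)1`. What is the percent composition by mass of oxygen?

Atom tally by fragment:
  furan ring core → C:4 H:4 O:1
  (− 1 ring H displaced by substituents)
  + COOH → C:1 H:1 O:2
Element totals:
  C: 5
  H: 4
  O: 3
Molecular formula: C5H4O3.
Molar mass = 112.084 g/mol.
Mass from O: 3 × 15.999 = 47.997 g/mol.
%O = 47.997 / 112.084 × 100 = 42.82%.

42.82%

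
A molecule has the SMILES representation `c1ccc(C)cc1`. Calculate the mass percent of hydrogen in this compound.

8.75%

Atom tally by fragment:
  benzene ring core → C:6 H:6
  (− 1 ring H displaced by substituents)
  + CH3 → C:1 H:3
Element totals:
  C: 7
  H: 8
Molecular formula: C7H8.
Molar mass = 92.141 g/mol.
Mass from H: 8 × 1.008 = 8.064 g/mol.
%H = 8.064 / 92.141 × 100 = 8.75%.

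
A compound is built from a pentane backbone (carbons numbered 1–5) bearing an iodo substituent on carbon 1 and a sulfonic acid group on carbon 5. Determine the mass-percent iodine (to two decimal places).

45.63%

Atom tally by fragment:
  ICH2 → C:1 H:2 I:1
  CH2 → C:1 H:2
  CH2 → C:1 H:2
  CH2 → C:1 H:2
  CH2SO3H → C:1 H:3 S:1 O:3
Element totals:
  C: 5
  H: 11
  I: 1
  O: 3
  S: 1
Molecular formula: C5H11IO3S.
Molar mass = 278.104 g/mol.
Mass from I: 1 × 126.904 = 126.904 g/mol.
%I = 126.904 / 278.104 × 100 = 45.63%.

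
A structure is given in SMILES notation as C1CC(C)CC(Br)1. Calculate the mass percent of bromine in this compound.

Atom tally by fragment:
  cyclopentane ring core → C:5 H:10
  (− 2 ring H displaced by substituents)
  + CH3 → C:1 H:3
  + Br → Br:1
Element totals:
  C: 6
  H: 11
  Br: 1
Molecular formula: C6H11Br.
Molar mass = 163.058 g/mol.
Mass from Br: 1 × 79.904 = 79.904 g/mol.
%Br = 79.904 / 163.058 × 100 = 49.00%.

49.00%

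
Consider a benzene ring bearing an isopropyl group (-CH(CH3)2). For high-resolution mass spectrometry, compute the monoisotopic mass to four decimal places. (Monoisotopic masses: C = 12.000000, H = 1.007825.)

Atom tally by fragment:
  benzene ring core → C:6 H:6
  (− 1 ring H displaced by substituents)
  + CH(CH3)2 → C:3 H:7
Element totals:
  C: 9
  H: 12
Molecular formula: C9H12.
  M = 9(12.0) + 12(1.007825)
    = 108.000000 + 12.093900 = 120.093900

120.0939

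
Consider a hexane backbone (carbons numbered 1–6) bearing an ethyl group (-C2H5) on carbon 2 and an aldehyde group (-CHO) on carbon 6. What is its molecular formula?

C9H18O

Atom tally by fragment:
  CH3 → C:1 H:3
  CH(C2H5) → C:3 H:6
  CH2 → C:1 H:2
  CH2 → C:1 H:2
  CH2 → C:1 H:2
  CH2CHO → C:2 H:3 O:1
Element totals:
  C: 9
  H: 18
  O: 1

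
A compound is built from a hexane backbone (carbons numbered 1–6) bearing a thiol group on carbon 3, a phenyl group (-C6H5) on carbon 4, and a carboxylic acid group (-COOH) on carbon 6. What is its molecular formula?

C13H18O2S

Atom tally by fragment:
  CH3 → C:1 H:3
  CH2 → C:1 H:2
  CH(SH) → C:1 H:2 S:1
  CH(C6H5) → C:7 H:6
  CH2 → C:1 H:2
  CH2COOH → C:2 H:3 O:2
Element totals:
  C: 13
  H: 18
  O: 2
  S: 1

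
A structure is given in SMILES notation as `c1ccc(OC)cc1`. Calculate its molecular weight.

108.14 g/mol

Atom tally by fragment:
  benzene ring core → C:6 H:6
  (− 1 ring H displaced by substituents)
  + OCH3 → C:1 H:3 O:1
Element totals:
  C: 7
  H: 8
  O: 1
Molecular formula: C7H8O.
  M = 7(12.011) + 8(1.008) + 15.999
    = 84.077 + 8.064 + 15.999 = 108.140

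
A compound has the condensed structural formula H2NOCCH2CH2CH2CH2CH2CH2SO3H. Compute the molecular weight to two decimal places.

209.26 g/mol

Atom tally by fragment:
  H2NOCCH2 → C:2 H:4 O:1 N:1
  CH2 → C:1 H:2
  CH2 → C:1 H:2
  CH2 → C:1 H:2
  CH2 → C:1 H:2
  CH2SO3H → C:1 H:3 S:1 O:3
Element totals:
  C: 7
  H: 15
  N: 1
  O: 4
  S: 1
Molecular formula: C7H15NO4S.
  M = 7(12.011) + 15(1.008) + 14.007 + 4(15.999) + 32.06
    = 84.077 + 15.120 + 14.007 + 63.996 + 32.060 = 209.260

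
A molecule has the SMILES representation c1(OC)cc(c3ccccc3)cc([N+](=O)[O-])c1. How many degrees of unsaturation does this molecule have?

Atom tally by fragment:
  benzene ring core → C:6 H:6
  (− 3 ring H displaced by substituents)
  + OCH3 → C:1 H:3 O:1
  + C6H5 → C:6 H:5
  + NO2 → N:1 O:2
Element totals:
  C: 13
  H: 11
  N: 1
  O: 3
Molecular formula: C13H11NO3.
DoU = (2C + 2 + N − H − X) / 2 = (2·13 + 2 + 1 − 11 − 0) / 2 = 9.

9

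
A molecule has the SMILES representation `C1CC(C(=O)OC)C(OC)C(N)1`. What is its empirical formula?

Atom tally by fragment:
  cyclopentane ring core → C:5 H:10
  (− 3 ring H displaced by substituents)
  + COOCH3 → C:2 H:3 O:2
  + OCH3 → C:1 H:3 O:1
  + NH2 → N:1 H:2
Element totals:
  C: 8
  H: 15
  N: 1
  O: 3
Molecular formula: C8H15NO3.
gcd of subscripts (8, 15, 1, 3) = 1, so the empirical formula equals the molecular formula.

C8H15NO3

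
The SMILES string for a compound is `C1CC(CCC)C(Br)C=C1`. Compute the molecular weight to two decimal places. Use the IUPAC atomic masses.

203.12 g/mol

Atom tally by fragment:
  cyclohexene ring core → C:6 H:10
  (− 2 ring H displaced by substituents)
  + CH2CH2CH3 → C:3 H:7
  + Br → Br:1
Element totals:
  C: 9
  H: 15
  Br: 1
Molecular formula: C9H15Br.
  M = 9(12.011) + 15(1.008) + 79.904
    = 108.099 + 15.120 + 79.904 = 203.123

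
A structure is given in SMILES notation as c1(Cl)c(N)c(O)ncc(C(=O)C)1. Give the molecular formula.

Atom tally by fragment:
  pyridine ring core → C:5 H:5 N:1
  (− 4 ring H displaced by substituents)
  + Cl → Cl:1
  + NH2 → N:1 H:2
  + OH → O:1 H:1
  + COCH3 → C:2 H:3 O:1
Element totals:
  C: 7
  H: 7
  Cl: 1
  N: 2
  O: 2

C7H7ClN2O2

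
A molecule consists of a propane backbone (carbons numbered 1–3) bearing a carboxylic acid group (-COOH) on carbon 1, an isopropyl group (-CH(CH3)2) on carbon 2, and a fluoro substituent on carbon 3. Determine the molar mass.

Atom tally by fragment:
  HOOCCH2 → C:2 H:3 O:2
  CH(CH(CH3)2) → C:4 H:8
  CH2F → C:1 H:2 F:1
Element totals:
  C: 7
  H: 13
  F: 1
  O: 2
Molecular formula: C7H13FO2.
  M = 7(12.011) + 13(1.008) + 18.998 + 2(15.999)
    = 84.077 + 13.104 + 18.998 + 31.998 = 148.177

148.18 g/mol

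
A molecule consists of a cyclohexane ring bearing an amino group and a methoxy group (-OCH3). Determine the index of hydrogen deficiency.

Atom tally by fragment:
  cyclohexane ring core → C:6 H:12
  (− 2 ring H displaced by substituents)
  + NH2 → N:1 H:2
  + OCH3 → C:1 H:3 O:1
Element totals:
  C: 7
  H: 15
  N: 1
  O: 1
Molecular formula: C7H15NO.
DoU = (2C + 2 + N − H − X) / 2 = (2·7 + 2 + 1 − 15 − 0) / 2 = 1.

1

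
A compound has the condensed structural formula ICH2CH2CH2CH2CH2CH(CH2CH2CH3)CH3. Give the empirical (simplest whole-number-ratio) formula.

Atom tally by fragment:
  ICH2 → C:1 H:2 I:1
  CH2 → C:1 H:2
  CH2 → C:1 H:2
  CH2 → C:1 H:2
  CH2 → C:1 H:2
  CH(CH2CH2CH3) → C:4 H:8
  CH3 → C:1 H:3
Element totals:
  C: 10
  H: 21
  I: 1
Molecular formula: C10H21I.
gcd of subscripts (10, 21, 1) = 1, so the empirical formula equals the molecular formula.

C10H21I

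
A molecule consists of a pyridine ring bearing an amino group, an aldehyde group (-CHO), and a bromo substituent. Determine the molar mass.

Atom tally by fragment:
  pyridine ring core → C:5 H:5 N:1
  (− 3 ring H displaced by substituents)
  + NH2 → N:1 H:2
  + CHO → C:1 H:1 O:1
  + Br → Br:1
Element totals:
  C: 6
  H: 5
  Br: 1
  N: 2
  O: 1
Molecular formula: C6H5BrN2O.
  M = 6(12.011) + 5(1.008) + 79.904 + 2(14.007) + 15.999
    = 72.066 + 5.040 + 79.904 + 28.014 + 15.999 = 201.023

201.02 g/mol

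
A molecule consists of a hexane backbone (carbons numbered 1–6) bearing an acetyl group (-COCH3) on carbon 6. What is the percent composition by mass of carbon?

74.94%

Atom tally by fragment:
  CH3 → C:1 H:3
  CH2 → C:1 H:2
  CH2 → C:1 H:2
  CH2 → C:1 H:2
  CH2 → C:1 H:2
  CH2COCH3 → C:3 H:5 O:1
Element totals:
  C: 8
  H: 16
  O: 1
Molecular formula: C8H16O.
Molar mass = 128.215 g/mol.
Mass from C: 8 × 12.011 = 96.088 g/mol.
%C = 96.088 / 128.215 × 100 = 74.94%.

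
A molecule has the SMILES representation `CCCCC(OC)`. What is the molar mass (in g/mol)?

102.18 g/mol

Atom tally by fragment:
  CH3 → C:1 H:3
  CH2 → C:1 H:2
  CH2 → C:1 H:2
  CH2 → C:1 H:2
  CH2OCH3 → C:2 H:5 O:1
Element totals:
  C: 6
  H: 14
  O: 1
Molecular formula: C6H14O.
  M = 6(12.011) + 14(1.008) + 15.999
    = 72.066 + 14.112 + 15.999 = 102.177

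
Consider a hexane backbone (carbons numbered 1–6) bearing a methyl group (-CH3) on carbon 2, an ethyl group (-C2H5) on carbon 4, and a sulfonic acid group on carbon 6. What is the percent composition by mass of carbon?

51.89%

Atom tally by fragment:
  CH3 → C:1 H:3
  CH(CH3) → C:2 H:4
  CH2 → C:1 H:2
  CH(C2H5) → C:3 H:6
  CH2 → C:1 H:2
  CH2SO3H → C:1 H:3 S:1 O:3
Element totals:
  C: 9
  H: 20
  O: 3
  S: 1
Molecular formula: C9H20O3S.
Molar mass = 208.316 g/mol.
Mass from C: 9 × 12.011 = 108.099 g/mol.
%C = 108.099 / 208.316 × 100 = 51.89%.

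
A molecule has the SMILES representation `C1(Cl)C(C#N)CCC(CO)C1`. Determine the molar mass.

Atom tally by fragment:
  cyclohexane ring core → C:6 H:12
  (− 3 ring H displaced by substituents)
  + Cl → Cl:1
  + CN → C:1 N:1
  + CH2OH → C:1 H:3 O:1
Element totals:
  C: 8
  H: 12
  Cl: 1
  N: 1
  O: 1
Molecular formula: C8H12ClNO.
  M = 8(12.011) + 12(1.008) + 35.45 + 14.007 + 15.999
    = 96.088 + 12.096 + 35.450 + 14.007 + 15.999 = 173.640

173.64 g/mol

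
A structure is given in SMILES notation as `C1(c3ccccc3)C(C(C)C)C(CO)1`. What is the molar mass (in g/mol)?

190.29 g/mol

Atom tally by fragment:
  cyclopropane ring core → C:3 H:6
  (− 3 ring H displaced by substituents)
  + C6H5 → C:6 H:5
  + CH(CH3)2 → C:3 H:7
  + CH2OH → C:1 H:3 O:1
Element totals:
  C: 13
  H: 18
  O: 1
Molecular formula: C13H18O.
  M = 13(12.011) + 18(1.008) + 15.999
    = 156.143 + 18.144 + 15.999 = 190.286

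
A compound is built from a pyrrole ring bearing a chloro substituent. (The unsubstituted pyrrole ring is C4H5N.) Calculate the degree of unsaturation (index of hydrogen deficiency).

Atom tally by fragment:
  pyrrole ring core → C:4 H:5 N:1
  (− 1 ring H displaced by substituents)
  + Cl → Cl:1
Element totals:
  C: 4
  H: 4
  Cl: 1
  N: 1
Molecular formula: C4H4ClN.
DoU = (2C + 2 + N − H − X) / 2 = (2·4 + 2 + 1 − 4 − 1) / 2 = 3.

3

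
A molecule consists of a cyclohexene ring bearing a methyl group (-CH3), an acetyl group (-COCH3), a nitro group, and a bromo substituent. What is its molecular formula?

Atom tally by fragment:
  cyclohexene ring core → C:6 H:10
  (− 4 ring H displaced by substituents)
  + CH3 → C:1 H:3
  + COCH3 → C:2 H:3 O:1
  + NO2 → N:1 O:2
  + Br → Br:1
Element totals:
  C: 9
  H: 12
  Br: 1
  N: 1
  O: 3

C9H12BrNO3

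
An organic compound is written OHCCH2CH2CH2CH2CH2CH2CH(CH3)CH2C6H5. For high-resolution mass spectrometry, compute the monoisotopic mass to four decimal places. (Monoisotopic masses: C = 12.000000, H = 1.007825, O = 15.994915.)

232.1827

Atom tally by fragment:
  OHCCH2 → C:2 H:3 O:1
  CH2 → C:1 H:2
  CH2 → C:1 H:2
  CH2 → C:1 H:2
  CH2 → C:1 H:2
  CH2 → C:1 H:2
  CH(CH3) → C:2 H:4
  CH2C6H5 → C:7 H:7
Element totals:
  C: 16
  H: 24
  O: 1
Molecular formula: C16H24O.
  M = 16(12.0) + 24(1.007825) + 15.994915
    = 192.000000 + 24.187800 + 15.994915 = 232.182715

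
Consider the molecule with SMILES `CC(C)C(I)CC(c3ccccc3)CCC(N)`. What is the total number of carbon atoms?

15

Atom tally by fragment:
  CH3 → C:1 H:3
  CH(CH3) → C:2 H:4
  CH(I) → C:1 H:1 I:1
  CH2 → C:1 H:2
  CH(C6H5) → C:7 H:6
  CH2 → C:1 H:2
  CH2 → C:1 H:2
  CH2NH2 → C:1 H:4 N:1
Element totals:
  C: 15
  H: 24
  I: 1
  N: 1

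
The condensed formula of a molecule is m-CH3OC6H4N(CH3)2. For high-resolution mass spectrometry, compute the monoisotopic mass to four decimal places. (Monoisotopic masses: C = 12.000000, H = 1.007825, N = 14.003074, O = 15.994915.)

Atom tally by fragment:
  benzene ring core → C:6 H:6
  (− 2 ring H displaced by substituents)
  + OCH3 → C:1 H:3 O:1
  + N(CH3)2 → N:1 C:2 H:6
Element totals:
  C: 9
  H: 13
  N: 1
  O: 1
Molecular formula: C9H13NO.
  M = 9(12.0) + 13(1.007825) + 14.003074 + 15.994915
    = 108.000000 + 13.101725 + 14.003074 + 15.994915 = 151.099714

151.0997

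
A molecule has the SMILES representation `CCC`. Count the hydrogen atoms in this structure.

Atom tally by fragment:
  CH3 → C:1 H:3
  CH2 → C:1 H:2
  CH3 → C:1 H:3
Element totals:
  C: 3
  H: 8

8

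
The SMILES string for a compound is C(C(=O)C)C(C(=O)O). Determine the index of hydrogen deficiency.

Atom tally by fragment:
  CH3COCH2 → C:3 H:5 O:1
  CH2COOH → C:2 H:3 O:2
Element totals:
  C: 5
  H: 8
  O: 3
Molecular formula: C5H8O3.
DoU = (2C + 2 + N − H − X) / 2 = (2·5 + 2 + 0 − 8 − 0) / 2 = 2.

2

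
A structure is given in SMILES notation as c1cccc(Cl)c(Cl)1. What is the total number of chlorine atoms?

2

Atom tally by fragment:
  benzene ring core → C:6 H:6
  (− 2 ring H displaced by substituents)
  + Cl → Cl:1
  + Cl → Cl:1
Element totals:
  C: 6
  H: 4
  Cl: 2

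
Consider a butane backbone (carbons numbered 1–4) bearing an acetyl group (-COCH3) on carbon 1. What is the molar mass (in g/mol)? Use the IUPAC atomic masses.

100.16 g/mol

Atom tally by fragment:
  CH3COCH2 → C:3 H:5 O:1
  CH2 → C:1 H:2
  CH2 → C:1 H:2
  CH3 → C:1 H:3
Element totals:
  C: 6
  H: 12
  O: 1
Molecular formula: C6H12O.
  M = 6(12.011) + 12(1.008) + 15.999
    = 72.066 + 12.096 + 15.999 = 100.161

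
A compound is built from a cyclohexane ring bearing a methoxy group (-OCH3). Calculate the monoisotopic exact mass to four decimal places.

Atom tally by fragment:
  cyclohexane ring core → C:6 H:12
  (− 1 ring H displaced by substituents)
  + OCH3 → C:1 H:3 O:1
Element totals:
  C: 7
  H: 14
  O: 1
Molecular formula: C7H14O.
  M = 7(12.0) + 14(1.007825) + 15.994915
    = 84.000000 + 14.109550 + 15.994915 = 114.104465

114.1045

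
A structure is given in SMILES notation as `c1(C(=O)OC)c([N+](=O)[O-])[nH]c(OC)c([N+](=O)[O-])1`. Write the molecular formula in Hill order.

Atom tally by fragment:
  pyrrole ring core → C:4 H:5 N:1
  (− 4 ring H displaced by substituents)
  + COOCH3 → C:2 H:3 O:2
  + NO2 → N:1 O:2
  + OCH3 → C:1 H:3 O:1
  + NO2 → N:1 O:2
Element totals:
  C: 7
  H: 7
  N: 3
  O: 7

C7H7N3O7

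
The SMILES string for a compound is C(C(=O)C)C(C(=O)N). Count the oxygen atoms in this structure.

2

Atom tally by fragment:
  CH3COCH2 → C:3 H:5 O:1
  CH2CONH2 → C:2 H:4 O:1 N:1
Element totals:
  C: 5
  H: 9
  N: 1
  O: 2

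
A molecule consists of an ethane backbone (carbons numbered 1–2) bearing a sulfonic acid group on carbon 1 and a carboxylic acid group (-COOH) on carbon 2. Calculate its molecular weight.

154.14 g/mol

Atom tally by fragment:
  HO3SCH2 → C:1 H:3 S:1 O:3
  CH2COOH → C:2 H:3 O:2
Element totals:
  C: 3
  H: 6
  O: 5
  S: 1
Molecular formula: C3H6O5S.
  M = 3(12.011) + 6(1.008) + 5(15.999) + 32.06
    = 36.033 + 6.048 + 79.995 + 32.060 = 154.136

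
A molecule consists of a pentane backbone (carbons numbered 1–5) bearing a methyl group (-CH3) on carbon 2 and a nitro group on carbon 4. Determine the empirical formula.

Atom tally by fragment:
  CH3 → C:1 H:3
  CH(CH3) → C:2 H:4
  CH2 → C:1 H:2
  CH(NO2) → C:1 H:1 N:1 O:2
  CH3 → C:1 H:3
Element totals:
  C: 6
  H: 13
  N: 1
  O: 2
Molecular formula: C6H13NO2.
gcd of subscripts (6, 13, 1, 2) = 1, so the empirical formula equals the molecular formula.

C6H13NO2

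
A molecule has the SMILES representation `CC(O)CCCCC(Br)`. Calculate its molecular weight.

195.10 g/mol

Atom tally by fragment:
  CH3 → C:1 H:3
  CH(OH) → C:1 H:2 O:1
  CH2 → C:1 H:2
  CH2 → C:1 H:2
  CH2 → C:1 H:2
  CH2 → C:1 H:2
  CH2Br → C:1 H:2 Br:1
Element totals:
  C: 7
  H: 15
  Br: 1
  O: 1
Molecular formula: C7H15BrO.
  M = 7(12.011) + 15(1.008) + 79.904 + 15.999
    = 84.077 + 15.120 + 79.904 + 15.999 = 195.100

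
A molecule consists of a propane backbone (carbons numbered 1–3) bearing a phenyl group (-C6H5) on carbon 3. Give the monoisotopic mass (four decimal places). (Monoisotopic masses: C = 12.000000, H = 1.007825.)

Atom tally by fragment:
  CH3 → C:1 H:3
  CH2 → C:1 H:2
  CH2C6H5 → C:7 H:7
Element totals:
  C: 9
  H: 12
Molecular formula: C9H12.
  M = 9(12.0) + 12(1.007825)
    = 108.000000 + 12.093900 = 120.093900

120.0939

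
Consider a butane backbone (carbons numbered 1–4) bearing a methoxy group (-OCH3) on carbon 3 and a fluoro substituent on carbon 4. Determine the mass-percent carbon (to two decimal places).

Atom tally by fragment:
  CH3 → C:1 H:3
  CH2 → C:1 H:2
  CH(OCH3) → C:2 H:4 O:1
  CH2F → C:1 H:2 F:1
Element totals:
  C: 5
  H: 11
  F: 1
  O: 1
Molecular formula: C5H11FO.
Molar mass = 106.140 g/mol.
Mass from C: 5 × 12.011 = 60.055 g/mol.
%C = 60.055 / 106.140 × 100 = 56.58%.

56.58%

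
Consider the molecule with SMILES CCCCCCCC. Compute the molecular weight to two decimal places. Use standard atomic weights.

114.23 g/mol

Atom tally by fragment:
  CH3 → C:1 H:3
  CH2 → C:1 H:2
  CH2 → C:1 H:2
  CH2 → C:1 H:2
  CH2 → C:1 H:2
  CH2 → C:1 H:2
  CH2 → C:1 H:2
  CH3 → C:1 H:3
Element totals:
  C: 8
  H: 18
Molecular formula: C8H18.
  M = 8(12.011) + 18(1.008)
    = 96.088 + 18.144 = 114.232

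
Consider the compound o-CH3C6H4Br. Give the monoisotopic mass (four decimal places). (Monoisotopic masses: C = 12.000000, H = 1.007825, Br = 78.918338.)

Element totals:
  C: 7
  H: 7
  Br: 1
Molecular formula: C7H7Br.
  M = 7(12.0) + 7(1.007825) + 78.918338
    = 84.000000 + 7.054775 + 78.918338 = 169.973113

169.9731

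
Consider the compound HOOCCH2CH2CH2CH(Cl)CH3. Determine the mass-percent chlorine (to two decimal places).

Atom tally by fragment:
  HOOCCH2 → C:2 H:3 O:2
  CH2 → C:1 H:2
  CH2 → C:1 H:2
  CH(Cl) → C:1 H:1 Cl:1
  CH3 → C:1 H:3
Element totals:
  C: 6
  H: 11
  Cl: 1
  O: 2
Molecular formula: C6H11ClO2.
Molar mass = 150.602 g/mol.
Mass from Cl: 1 × 35.45 = 35.450 g/mol.
%Cl = 35.450 / 150.602 × 100 = 23.54%.

23.54%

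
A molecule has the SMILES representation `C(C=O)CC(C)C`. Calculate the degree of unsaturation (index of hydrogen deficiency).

Atom tally by fragment:
  OHCCH2 → C:2 H:3 O:1
  CH2 → C:1 H:2
  CH(CH3) → C:2 H:4
  CH3 → C:1 H:3
Element totals:
  C: 6
  H: 12
  O: 1
Molecular formula: C6H12O.
DoU = (2C + 2 + N − H − X) / 2 = (2·6 + 2 + 0 − 12 − 0) / 2 = 1.

1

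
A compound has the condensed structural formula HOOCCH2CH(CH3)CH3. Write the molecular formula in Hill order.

Atom tally by fragment:
  HOOCCH2 → C:2 H:3 O:2
  CH(CH3) → C:2 H:4
  CH3 → C:1 H:3
Element totals:
  C: 5
  H: 10
  O: 2

C5H10O2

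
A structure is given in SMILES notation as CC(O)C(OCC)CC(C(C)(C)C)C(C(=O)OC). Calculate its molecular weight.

Atom tally by fragment:
  CH3 → C:1 H:3
  CH(OH) → C:1 H:2 O:1
  CH(OC2H5) → C:3 H:6 O:1
  CH2 → C:1 H:2
  CH(C(CH3)3) → C:5 H:10
  CH2COOCH3 → C:3 H:5 O:2
Element totals:
  C: 14
  H: 28
  O: 4
Molecular formula: C14H28O4.
  M = 14(12.011) + 28(1.008) + 4(15.999)
    = 168.154 + 28.224 + 63.996 = 260.374

260.37 g/mol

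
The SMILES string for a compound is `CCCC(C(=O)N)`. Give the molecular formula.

Atom tally by fragment:
  CH3 → C:1 H:3
  CH2 → C:1 H:2
  CH2 → C:1 H:2
  CH2CONH2 → C:2 H:4 O:1 N:1
Element totals:
  C: 5
  H: 11
  N: 1
  O: 1

C5H11NO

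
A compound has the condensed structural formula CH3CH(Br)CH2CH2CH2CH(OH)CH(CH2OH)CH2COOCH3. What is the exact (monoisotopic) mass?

Atom tally by fragment:
  CH3 → C:1 H:3
  CH(Br) → C:1 H:1 Br:1
  CH2 → C:1 H:2
  CH2 → C:1 H:2
  CH2 → C:1 H:2
  CH(OH) → C:1 H:2 O:1
  CH(CH2OH) → C:2 H:4 O:1
  CH2COOCH3 → C:3 H:5 O:2
Element totals:
  C: 11
  H: 21
  Br: 1
  O: 4
Molecular formula: C11H21BrO4.
  M = 11(12.0) + 21(1.007825) + 78.918338 + 4(15.994915)
    = 132.000000 + 21.164325 + 78.918338 + 63.979660 = 296.062323

296.0623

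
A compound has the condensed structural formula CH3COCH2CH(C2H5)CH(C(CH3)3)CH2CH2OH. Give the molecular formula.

Atom tally by fragment:
  CH3COCH2 → C:3 H:5 O:1
  CH(C2H5) → C:3 H:6
  CH(C(CH3)3) → C:5 H:10
  CH2CH2OH → C:2 H:5 O:1
Element totals:
  C: 13
  H: 26
  O: 2

C13H26O2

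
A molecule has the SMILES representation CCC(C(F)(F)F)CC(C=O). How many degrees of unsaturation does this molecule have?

Atom tally by fragment:
  CH3 → C:1 H:3
  CH2 → C:1 H:2
  CH(CF3) → C:2 H:1 F:3
  CH2 → C:1 H:2
  CH2CHO → C:2 H:3 O:1
Element totals:
  C: 7
  H: 11
  F: 3
  O: 1
Molecular formula: C7H11F3O.
DoU = (2C + 2 + N − H − X) / 2 = (2·7 + 2 + 0 − 11 − 3) / 2 = 1.

1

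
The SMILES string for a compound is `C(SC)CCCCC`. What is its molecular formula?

C7H16S

Atom tally by fragment:
  CH3SCH2 → C:2 H:5 S:1
  CH2 → C:1 H:2
  CH2 → C:1 H:2
  CH2 → C:1 H:2
  CH2 → C:1 H:2
  CH3 → C:1 H:3
Element totals:
  C: 7
  H: 16
  S: 1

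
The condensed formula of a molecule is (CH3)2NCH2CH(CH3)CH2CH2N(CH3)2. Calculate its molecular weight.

158.29 g/mol

Element totals:
  C: 9
  H: 22
  N: 2
Molecular formula: C9H22N2.
  M = 9(12.011) + 22(1.008) + 2(14.007)
    = 108.099 + 22.176 + 28.014 = 158.289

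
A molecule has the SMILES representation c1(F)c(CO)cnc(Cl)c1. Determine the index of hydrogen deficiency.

Atom tally by fragment:
  pyridine ring core → C:5 H:5 N:1
  (− 3 ring H displaced by substituents)
  + F → F:1
  + CH2OH → C:1 H:3 O:1
  + Cl → Cl:1
Element totals:
  C: 6
  H: 5
  Cl: 1
  F: 1
  N: 1
  O: 1
Molecular formula: C6H5ClFNO.
DoU = (2C + 2 + N − H − X) / 2 = (2·6 + 2 + 1 − 5 − 2) / 2 = 4.

4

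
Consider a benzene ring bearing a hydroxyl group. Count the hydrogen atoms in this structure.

6

Atom tally by fragment:
  benzene ring core → C:6 H:6
  (− 1 ring H displaced by substituents)
  + OH → O:1 H:1
Element totals:
  C: 6
  H: 6
  O: 1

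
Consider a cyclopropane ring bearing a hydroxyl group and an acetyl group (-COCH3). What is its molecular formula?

C5H8O2

Atom tally by fragment:
  cyclopropane ring core → C:3 H:6
  (− 2 ring H displaced by substituents)
  + OH → O:1 H:1
  + COCH3 → C:2 H:3 O:1
Element totals:
  C: 5
  H: 8
  O: 2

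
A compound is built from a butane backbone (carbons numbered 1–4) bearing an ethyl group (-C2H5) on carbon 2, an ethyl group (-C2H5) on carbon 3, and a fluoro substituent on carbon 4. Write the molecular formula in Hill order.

Atom tally by fragment:
  CH3 → C:1 H:3
  CH(C2H5) → C:3 H:6
  CH(C2H5) → C:3 H:6
  CH2F → C:1 H:2 F:1
Element totals:
  C: 8
  H: 17
  F: 1

C8H17F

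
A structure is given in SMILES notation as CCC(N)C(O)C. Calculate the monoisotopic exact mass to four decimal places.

103.0997

Atom tally by fragment:
  CH3 → C:1 H:3
  CH2 → C:1 H:2
  CH(NH2) → C:1 H:3 N:1
  CH(OH) → C:1 H:2 O:1
  CH3 → C:1 H:3
Element totals:
  C: 5
  H: 13
  N: 1
  O: 1
Molecular formula: C5H13NO.
  M = 5(12.0) + 13(1.007825) + 14.003074 + 15.994915
    = 60.000000 + 13.101725 + 14.003074 + 15.994915 = 103.099714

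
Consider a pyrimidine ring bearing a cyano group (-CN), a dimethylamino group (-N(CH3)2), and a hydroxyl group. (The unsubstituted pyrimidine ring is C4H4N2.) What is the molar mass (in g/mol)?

164.17 g/mol

Atom tally by fragment:
  pyrimidine ring core → C:4 H:4 N:2
  (− 3 ring H displaced by substituents)
  + CN → C:1 N:1
  + N(CH3)2 → N:1 C:2 H:6
  + OH → O:1 H:1
Element totals:
  C: 7
  H: 8
  N: 4
  O: 1
Molecular formula: C7H8N4O.
  M = 7(12.011) + 8(1.008) + 4(14.007) + 15.999
    = 84.077 + 8.064 + 56.028 + 15.999 = 164.168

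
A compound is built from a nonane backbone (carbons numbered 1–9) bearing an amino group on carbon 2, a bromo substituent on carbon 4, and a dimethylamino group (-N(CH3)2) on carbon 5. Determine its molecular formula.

C11H25BrN2

Atom tally by fragment:
  CH3 → C:1 H:3
  CH(NH2) → C:1 H:3 N:1
  CH2 → C:1 H:2
  CH(Br) → C:1 H:1 Br:1
  CH(N(CH3)2) → C:3 H:7 N:1
  CH2 → C:1 H:2
  CH2 → C:1 H:2
  CH2 → C:1 H:2
  CH3 → C:1 H:3
Element totals:
  C: 11
  H: 25
  Br: 1
  N: 2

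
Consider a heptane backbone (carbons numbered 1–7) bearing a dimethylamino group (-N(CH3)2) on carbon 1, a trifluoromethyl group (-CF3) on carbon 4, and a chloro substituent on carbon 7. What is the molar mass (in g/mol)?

Atom tally by fragment:
  (CH3)2NCH2 → C:3 H:8 N:1
  CH2 → C:1 H:2
  CH2 → C:1 H:2
  CH(CF3) → C:2 H:1 F:3
  CH2 → C:1 H:2
  CH2 → C:1 H:2
  CH2Cl → C:1 H:2 Cl:1
Element totals:
  C: 10
  H: 19
  Cl: 1
  F: 3
  N: 1
Molecular formula: C10H19ClF3N.
  M = 10(12.011) + 19(1.008) + 35.45 + 3(18.998) + 14.007
    = 120.110 + 19.152 + 35.450 + 56.994 + 14.007 = 245.713

245.71 g/mol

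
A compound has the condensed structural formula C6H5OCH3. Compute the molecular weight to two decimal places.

Element totals:
  C: 7
  H: 8
  O: 1
Molecular formula: C7H8O.
  M = 7(12.011) + 8(1.008) + 15.999
    = 84.077 + 8.064 + 15.999 = 108.140

108.14 g/mol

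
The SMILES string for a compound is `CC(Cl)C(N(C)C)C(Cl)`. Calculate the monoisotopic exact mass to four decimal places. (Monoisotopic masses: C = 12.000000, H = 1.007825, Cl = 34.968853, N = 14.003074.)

Atom tally by fragment:
  CH3 → C:1 H:3
  CH(Cl) → C:1 H:1 Cl:1
  CH(N(CH3)2) → C:3 H:7 N:1
  CH2Cl → C:1 H:2 Cl:1
Element totals:
  C: 6
  H: 13
  Cl: 2
  N: 1
Molecular formula: C6H13Cl2N.
  M = 6(12.0) + 13(1.007825) + 2(34.968853) + 14.003074
    = 72.000000 + 13.101725 + 69.937706 + 14.003074 = 169.042505

169.0425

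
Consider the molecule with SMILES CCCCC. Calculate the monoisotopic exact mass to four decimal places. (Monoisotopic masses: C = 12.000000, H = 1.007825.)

72.0939

Atom tally by fragment:
  CH3 → C:1 H:3
  CH2 → C:1 H:2
  CH2 → C:1 H:2
  CH2 → C:1 H:2
  CH3 → C:1 H:3
Element totals:
  C: 5
  H: 12
Molecular formula: C5H12.
  M = 5(12.0) + 12(1.007825)
    = 60.000000 + 12.093900 = 72.093900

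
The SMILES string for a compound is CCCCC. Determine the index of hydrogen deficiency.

Atom tally by fragment:
  CH3 → C:1 H:3
  CH2 → C:1 H:2
  CH2 → C:1 H:2
  CH2 → C:1 H:2
  CH3 → C:1 H:3
Element totals:
  C: 5
  H: 12
Molecular formula: C5H12.
DoU = (2C + 2 + N − H − X) / 2 = (2·5 + 2 + 0 − 12 − 0) / 2 = 0.

0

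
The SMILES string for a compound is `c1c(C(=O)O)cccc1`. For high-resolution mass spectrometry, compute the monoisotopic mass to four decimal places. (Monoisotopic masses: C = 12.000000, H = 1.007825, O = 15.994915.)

122.0368

Atom tally by fragment:
  benzene ring core → C:6 H:6
  (− 1 ring H displaced by substituents)
  + COOH → C:1 H:1 O:2
Element totals:
  C: 7
  H: 6
  O: 2
Molecular formula: C7H6O2.
  M = 7(12.0) + 6(1.007825) + 2(15.994915)
    = 84.000000 + 6.046950 + 31.989830 = 122.036780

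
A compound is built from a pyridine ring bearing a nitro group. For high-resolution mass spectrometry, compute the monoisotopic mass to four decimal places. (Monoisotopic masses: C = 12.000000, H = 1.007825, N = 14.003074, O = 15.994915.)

124.0273

Atom tally by fragment:
  pyridine ring core → C:5 H:5 N:1
  (− 1 ring H displaced by substituents)
  + NO2 → N:1 O:2
Element totals:
  C: 5
  H: 4
  N: 2
  O: 2
Molecular formula: C5H4N2O2.
  M = 5(12.0) + 4(1.007825) + 2(14.003074) + 2(15.994915)
    = 60.000000 + 4.031300 + 28.006148 + 31.989830 = 124.027278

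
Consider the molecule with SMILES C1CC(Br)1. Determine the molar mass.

120.98 g/mol

Atom tally by fragment:
  cyclopropane ring core → C:3 H:6
  (− 1 ring H displaced by substituents)
  + Br → Br:1
Element totals:
  C: 3
  H: 5
  Br: 1
Molecular formula: C3H5Br.
  M = 3(12.011) + 5(1.008) + 79.904
    = 36.033 + 5.040 + 79.904 = 120.977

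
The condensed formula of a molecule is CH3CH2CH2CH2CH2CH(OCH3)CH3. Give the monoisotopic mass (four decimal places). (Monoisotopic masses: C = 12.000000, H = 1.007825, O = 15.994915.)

Atom tally by fragment:
  CH3 → C:1 H:3
  CH2 → C:1 H:2
  CH2 → C:1 H:2
  CH2 → C:1 H:2
  CH2 → C:1 H:2
  CH(OCH3) → C:2 H:4 O:1
  CH3 → C:1 H:3
Element totals:
  C: 8
  H: 18
  O: 1
Molecular formula: C8H18O.
  M = 8(12.0) + 18(1.007825) + 15.994915
    = 96.000000 + 18.140850 + 15.994915 = 130.135765

130.1358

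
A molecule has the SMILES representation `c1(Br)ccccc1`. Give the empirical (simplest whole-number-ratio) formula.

C6H5Br

Atom tally by fragment:
  benzene ring core → C:6 H:6
  (− 1 ring H displaced by substituents)
  + Br → Br:1
Element totals:
  C: 6
  H: 5
  Br: 1
Molecular formula: C6H5Br.
gcd of subscripts (1, 6, 5) = 1, so the empirical formula equals the molecular formula.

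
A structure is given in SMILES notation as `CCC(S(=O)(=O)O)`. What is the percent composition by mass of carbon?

29.02%

Atom tally by fragment:
  CH3 → C:1 H:3
  CH2 → C:1 H:2
  CH2SO3H → C:1 H:3 S:1 O:3
Element totals:
  C: 3
  H: 8
  O: 3
  S: 1
Molecular formula: C3H8O3S.
Molar mass = 124.154 g/mol.
Mass from C: 3 × 12.011 = 36.033 g/mol.
%C = 36.033 / 124.154 × 100 = 29.02%.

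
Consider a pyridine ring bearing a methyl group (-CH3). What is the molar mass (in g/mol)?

Atom tally by fragment:
  pyridine ring core → C:5 H:5 N:1
  (− 1 ring H displaced by substituents)
  + CH3 → C:1 H:3
Element totals:
  C: 6
  H: 7
  N: 1
Molecular formula: C6H7N.
  M = 6(12.011) + 7(1.008) + 14.007
    = 72.066 + 7.056 + 14.007 = 93.129

93.13 g/mol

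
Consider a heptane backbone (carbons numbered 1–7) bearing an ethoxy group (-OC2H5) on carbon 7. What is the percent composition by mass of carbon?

Atom tally by fragment:
  CH3 → C:1 H:3
  CH2 → C:1 H:2
  CH2 → C:1 H:2
  CH2 → C:1 H:2
  CH2 → C:1 H:2
  CH2 → C:1 H:2
  CH2OC2H5 → C:3 H:7 O:1
Element totals:
  C: 9
  H: 20
  O: 1
Molecular formula: C9H20O.
Molar mass = 144.258 g/mol.
Mass from C: 9 × 12.011 = 108.099 g/mol.
%C = 108.099 / 144.258 × 100 = 74.93%.

74.93%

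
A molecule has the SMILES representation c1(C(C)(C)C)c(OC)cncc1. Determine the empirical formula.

C10H15NO

Atom tally by fragment:
  pyridine ring core → C:5 H:5 N:1
  (− 2 ring H displaced by substituents)
  + C(CH3)3 → C:4 H:9
  + OCH3 → C:1 H:3 O:1
Element totals:
  C: 10
  H: 15
  N: 1
  O: 1
Molecular formula: C10H15NO.
gcd of subscripts (10, 15, 1, 1) = 1, so the empirical formula equals the molecular formula.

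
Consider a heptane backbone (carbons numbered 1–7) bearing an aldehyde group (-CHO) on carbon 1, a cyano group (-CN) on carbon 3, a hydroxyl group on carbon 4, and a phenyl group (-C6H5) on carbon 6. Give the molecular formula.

Atom tally by fragment:
  OHCCH2 → C:2 H:3 O:1
  CH2 → C:1 H:2
  CH(CN) → C:2 H:1 N:1
  CH(OH) → C:1 H:2 O:1
  CH2 → C:1 H:2
  CH(C6H5) → C:7 H:6
  CH3 → C:1 H:3
Element totals:
  C: 15
  H: 19
  N: 1
  O: 2

C15H19NO2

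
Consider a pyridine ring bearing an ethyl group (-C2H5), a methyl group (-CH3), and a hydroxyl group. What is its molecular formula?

Atom tally by fragment:
  pyridine ring core → C:5 H:5 N:1
  (− 3 ring H displaced by substituents)
  + C2H5 → C:2 H:5
  + CH3 → C:1 H:3
  + OH → O:1 H:1
Element totals:
  C: 8
  H: 11
  N: 1
  O: 1

C8H11NO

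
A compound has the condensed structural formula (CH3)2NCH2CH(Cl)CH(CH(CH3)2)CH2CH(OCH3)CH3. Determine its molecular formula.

C12H26ClNO

Atom tally by fragment:
  (CH3)2NCH2 → C:3 H:8 N:1
  CH(Cl) → C:1 H:1 Cl:1
  CH(CH(CH3)2) → C:4 H:8
  CH2 → C:1 H:2
  CH(OCH3) → C:2 H:4 O:1
  CH3 → C:1 H:3
Element totals:
  C: 12
  H: 26
  Cl: 1
  N: 1
  O: 1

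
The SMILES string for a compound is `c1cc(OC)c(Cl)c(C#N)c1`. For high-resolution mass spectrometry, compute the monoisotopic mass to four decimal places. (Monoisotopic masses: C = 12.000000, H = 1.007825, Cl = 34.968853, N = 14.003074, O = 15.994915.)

Atom tally by fragment:
  benzene ring core → C:6 H:6
  (− 3 ring H displaced by substituents)
  + OCH3 → C:1 H:3 O:1
  + Cl → Cl:1
  + CN → C:1 N:1
Element totals:
  C: 8
  H: 6
  Cl: 1
  N: 1
  O: 1
Molecular formula: C8H6ClNO.
  M = 8(12.0) + 6(1.007825) + 34.968853 + 14.003074 + 15.994915
    = 96.000000 + 6.046950 + 34.968853 + 14.003074 + 15.994915 = 167.013792

167.0138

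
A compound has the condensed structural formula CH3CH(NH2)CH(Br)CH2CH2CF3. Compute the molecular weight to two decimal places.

234.06 g/mol

Atom tally by fragment:
  CH3 → C:1 H:3
  CH(NH2) → C:1 H:3 N:1
  CH(Br) → C:1 H:1 Br:1
  CH2 → C:1 H:2
  CH2CF3 → C:2 H:2 F:3
Element totals:
  C: 6
  H: 11
  Br: 1
  F: 3
  N: 1
Molecular formula: C6H11BrF3N.
  M = 6(12.011) + 11(1.008) + 79.904 + 3(18.998) + 14.007
    = 72.066 + 11.088 + 79.904 + 56.994 + 14.007 = 234.059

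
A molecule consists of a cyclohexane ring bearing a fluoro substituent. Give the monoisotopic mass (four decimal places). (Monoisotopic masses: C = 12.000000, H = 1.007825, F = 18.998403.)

102.0845

Atom tally by fragment:
  cyclohexane ring core → C:6 H:12
  (− 1 ring H displaced by substituents)
  + F → F:1
Element totals:
  C: 6
  H: 11
  F: 1
Molecular formula: C6H11F.
  M = 6(12.0) + 11(1.007825) + 18.998403
    = 72.000000 + 11.086075 + 18.998403 = 102.084478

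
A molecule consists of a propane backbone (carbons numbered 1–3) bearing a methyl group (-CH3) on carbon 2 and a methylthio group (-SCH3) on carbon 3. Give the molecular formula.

Atom tally by fragment:
  CH3 → C:1 H:3
  CH(CH3) → C:2 H:4
  CH2SCH3 → C:2 H:5 S:1
Element totals:
  C: 5
  H: 12
  S: 1

C5H12S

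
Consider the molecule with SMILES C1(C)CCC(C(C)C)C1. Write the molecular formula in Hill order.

Atom tally by fragment:
  cyclopentane ring core → C:5 H:10
  (− 2 ring H displaced by substituents)
  + CH3 → C:1 H:3
  + CH(CH3)2 → C:3 H:7
Element totals:
  C: 9
  H: 18

C9H18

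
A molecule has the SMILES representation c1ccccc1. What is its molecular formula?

C6H6

Atom tally by fragment:
  benzene ring core → C:6 H:6
Element totals:
  C: 6
  H: 6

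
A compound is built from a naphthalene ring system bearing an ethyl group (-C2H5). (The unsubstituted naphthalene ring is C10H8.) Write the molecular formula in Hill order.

Atom tally by fragment:
  naphthalene ring system core → C:10 H:8
  (− 1 ring H displaced by substituents)
  + C2H5 → C:2 H:5
Element totals:
  C: 12
  H: 12

C12H12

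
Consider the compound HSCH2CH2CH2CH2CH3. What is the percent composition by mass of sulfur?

Atom tally by fragment:
  HSCH2 → C:1 H:3 S:1
  CH2 → C:1 H:2
  CH2 → C:1 H:2
  CH2 → C:1 H:2
  CH3 → C:1 H:3
Element totals:
  C: 5
  H: 12
  S: 1
Molecular formula: C5H12S.
Molar mass = 104.211 g/mol.
Mass from S: 1 × 32.06 = 32.060 g/mol.
%S = 32.060 / 104.211 × 100 = 30.76%.

30.76%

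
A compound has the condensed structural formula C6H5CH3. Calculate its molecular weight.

92.14 g/mol

Element totals:
  C: 7
  H: 8
Molecular formula: C7H8.
  M = 7(12.011) + 8(1.008)
    = 84.077 + 8.064 = 92.141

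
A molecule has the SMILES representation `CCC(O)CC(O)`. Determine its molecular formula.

C5H12O2

Atom tally by fragment:
  CH3 → C:1 H:3
  CH2 → C:1 H:2
  CH(OH) → C:1 H:2 O:1
  CH2 → C:1 H:2
  CH2OH → C:1 H:3 O:1
Element totals:
  C: 5
  H: 12
  O: 2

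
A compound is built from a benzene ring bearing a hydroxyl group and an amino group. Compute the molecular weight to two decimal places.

109.13 g/mol

Atom tally by fragment:
  benzene ring core → C:6 H:6
  (− 2 ring H displaced by substituents)
  + OH → O:1 H:1
  + NH2 → N:1 H:2
Element totals:
  C: 6
  H: 7
  N: 1
  O: 1
Molecular formula: C6H7NO.
  M = 6(12.011) + 7(1.008) + 14.007 + 15.999
    = 72.066 + 7.056 + 14.007 + 15.999 = 109.128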